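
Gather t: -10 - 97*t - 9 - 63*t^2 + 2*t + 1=-63*t^2 - 95*t - 18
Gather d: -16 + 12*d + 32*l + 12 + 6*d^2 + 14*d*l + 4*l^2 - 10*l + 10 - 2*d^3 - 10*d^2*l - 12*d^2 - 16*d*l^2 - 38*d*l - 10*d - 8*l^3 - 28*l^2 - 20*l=-2*d^3 + d^2*(-10*l - 6) + d*(-16*l^2 - 24*l + 2) - 8*l^3 - 24*l^2 + 2*l + 6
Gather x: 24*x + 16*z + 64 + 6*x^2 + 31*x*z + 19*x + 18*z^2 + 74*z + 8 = 6*x^2 + x*(31*z + 43) + 18*z^2 + 90*z + 72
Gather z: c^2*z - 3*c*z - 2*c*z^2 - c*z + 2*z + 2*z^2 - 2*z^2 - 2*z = -2*c*z^2 + z*(c^2 - 4*c)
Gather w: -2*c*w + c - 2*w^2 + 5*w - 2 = c - 2*w^2 + w*(5 - 2*c) - 2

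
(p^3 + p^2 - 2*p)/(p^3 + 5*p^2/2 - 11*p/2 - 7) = 2*p*(p^2 + p - 2)/(2*p^3 + 5*p^2 - 11*p - 14)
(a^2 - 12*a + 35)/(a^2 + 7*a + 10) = (a^2 - 12*a + 35)/(a^2 + 7*a + 10)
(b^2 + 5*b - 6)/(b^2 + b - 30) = (b - 1)/(b - 5)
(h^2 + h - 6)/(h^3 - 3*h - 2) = (h + 3)/(h^2 + 2*h + 1)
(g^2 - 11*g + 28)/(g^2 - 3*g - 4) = (g - 7)/(g + 1)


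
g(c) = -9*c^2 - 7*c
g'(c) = -18*c - 7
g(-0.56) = 1.10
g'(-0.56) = 3.08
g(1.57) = -33.17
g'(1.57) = -35.26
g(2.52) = -74.79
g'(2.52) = -52.36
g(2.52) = -74.79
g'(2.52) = -52.36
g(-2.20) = -28.16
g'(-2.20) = 32.60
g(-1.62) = -12.28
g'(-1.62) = 22.16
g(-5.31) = -216.59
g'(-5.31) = 88.58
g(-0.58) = 1.03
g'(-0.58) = 3.44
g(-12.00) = -1212.00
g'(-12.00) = 209.00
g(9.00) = -792.00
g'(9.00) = -169.00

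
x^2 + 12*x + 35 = (x + 5)*(x + 7)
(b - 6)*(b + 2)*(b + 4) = b^3 - 28*b - 48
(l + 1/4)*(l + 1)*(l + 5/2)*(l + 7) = l^4 + 43*l^3/4 + 237*l^2/8 + 97*l/4 + 35/8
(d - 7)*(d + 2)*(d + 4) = d^3 - d^2 - 34*d - 56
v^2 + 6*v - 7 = (v - 1)*(v + 7)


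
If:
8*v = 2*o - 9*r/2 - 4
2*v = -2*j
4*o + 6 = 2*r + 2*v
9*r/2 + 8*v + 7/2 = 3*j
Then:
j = -11/4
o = -31/8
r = -15/2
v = 11/4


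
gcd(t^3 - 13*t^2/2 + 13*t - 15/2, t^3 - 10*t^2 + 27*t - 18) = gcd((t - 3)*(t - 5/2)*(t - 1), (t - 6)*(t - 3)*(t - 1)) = t^2 - 4*t + 3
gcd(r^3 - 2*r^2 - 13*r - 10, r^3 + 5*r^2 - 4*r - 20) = r + 2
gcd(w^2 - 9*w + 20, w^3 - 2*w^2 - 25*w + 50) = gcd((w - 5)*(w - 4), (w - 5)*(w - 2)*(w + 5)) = w - 5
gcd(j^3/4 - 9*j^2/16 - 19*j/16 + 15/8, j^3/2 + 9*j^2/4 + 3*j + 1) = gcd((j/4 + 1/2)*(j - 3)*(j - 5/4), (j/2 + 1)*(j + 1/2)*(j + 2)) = j + 2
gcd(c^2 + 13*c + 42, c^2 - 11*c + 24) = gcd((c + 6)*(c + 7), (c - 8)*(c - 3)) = 1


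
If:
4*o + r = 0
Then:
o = -r/4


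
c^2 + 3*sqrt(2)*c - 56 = (c - 4*sqrt(2))*(c + 7*sqrt(2))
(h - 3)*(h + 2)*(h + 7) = h^3 + 6*h^2 - 13*h - 42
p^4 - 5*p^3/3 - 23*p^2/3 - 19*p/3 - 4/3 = (p - 4)*(p + 1/3)*(p + 1)^2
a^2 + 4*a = a*(a + 4)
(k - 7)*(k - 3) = k^2 - 10*k + 21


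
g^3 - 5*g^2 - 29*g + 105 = (g - 7)*(g - 3)*(g + 5)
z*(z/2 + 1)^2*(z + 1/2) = z^4/4 + 9*z^3/8 + 3*z^2/2 + z/2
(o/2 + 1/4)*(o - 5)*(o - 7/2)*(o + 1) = o^4/2 - 7*o^3/2 + 21*o^2/8 + 11*o + 35/8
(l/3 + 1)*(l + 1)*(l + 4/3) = l^3/3 + 16*l^2/9 + 25*l/9 + 4/3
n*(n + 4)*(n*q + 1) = n^3*q + 4*n^2*q + n^2 + 4*n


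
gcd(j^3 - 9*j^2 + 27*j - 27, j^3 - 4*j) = 1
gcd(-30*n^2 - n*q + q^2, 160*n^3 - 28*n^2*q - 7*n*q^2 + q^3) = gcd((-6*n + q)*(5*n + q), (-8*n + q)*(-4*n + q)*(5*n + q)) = 5*n + q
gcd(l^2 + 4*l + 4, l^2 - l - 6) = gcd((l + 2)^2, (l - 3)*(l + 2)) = l + 2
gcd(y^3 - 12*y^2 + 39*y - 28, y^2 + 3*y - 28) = y - 4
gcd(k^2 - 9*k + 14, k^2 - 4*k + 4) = k - 2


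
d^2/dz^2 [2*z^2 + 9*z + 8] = 4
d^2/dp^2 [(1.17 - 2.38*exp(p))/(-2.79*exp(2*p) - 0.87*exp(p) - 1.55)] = (18.526158*exp(4*p) - 42.206562*exp(3*p) - 70.273683*exp(2*p) + 16.143657*exp(p) + 7.295695)*exp(p)/(21.717639*exp(6*p) + 20.316501*exp(5*p) + 42.531318*exp(4*p) + 23.232393*exp(3*p) + 23.62851*exp(2*p) + 6.270525*exp(p) + 3.723875)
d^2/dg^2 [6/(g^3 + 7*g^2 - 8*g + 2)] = 12*(-(3*g + 7)*(g^3 + 7*g^2 - 8*g + 2) + (3*g^2 + 14*g - 8)^2)/(g^3 + 7*g^2 - 8*g + 2)^3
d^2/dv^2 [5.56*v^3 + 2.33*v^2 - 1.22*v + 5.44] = 33.36*v + 4.66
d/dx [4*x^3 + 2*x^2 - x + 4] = 12*x^2 + 4*x - 1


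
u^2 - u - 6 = (u - 3)*(u + 2)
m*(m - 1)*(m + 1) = m^3 - m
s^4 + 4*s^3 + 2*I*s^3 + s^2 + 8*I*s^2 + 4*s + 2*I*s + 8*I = (s + 4)*(s - I)*(s + I)*(s + 2*I)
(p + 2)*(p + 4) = p^2 + 6*p + 8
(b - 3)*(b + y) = b^2 + b*y - 3*b - 3*y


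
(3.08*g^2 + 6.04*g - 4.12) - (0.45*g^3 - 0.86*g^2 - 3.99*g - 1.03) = -0.45*g^3 + 3.94*g^2 + 10.03*g - 3.09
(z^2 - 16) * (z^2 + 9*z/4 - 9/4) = z^4 + 9*z^3/4 - 73*z^2/4 - 36*z + 36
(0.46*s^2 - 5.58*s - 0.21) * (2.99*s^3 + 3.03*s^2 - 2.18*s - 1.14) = 1.3754*s^5 - 15.2904*s^4 - 18.5381*s^3 + 11.0037*s^2 + 6.819*s + 0.2394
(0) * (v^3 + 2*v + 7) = 0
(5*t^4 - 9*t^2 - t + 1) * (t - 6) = 5*t^5 - 30*t^4 - 9*t^3 + 53*t^2 + 7*t - 6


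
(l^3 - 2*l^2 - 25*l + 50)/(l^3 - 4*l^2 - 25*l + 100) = (l - 2)/(l - 4)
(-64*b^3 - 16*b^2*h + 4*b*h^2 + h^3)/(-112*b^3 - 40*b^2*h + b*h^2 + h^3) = (4*b - h)/(7*b - h)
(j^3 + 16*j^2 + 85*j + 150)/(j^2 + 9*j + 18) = (j^2 + 10*j + 25)/(j + 3)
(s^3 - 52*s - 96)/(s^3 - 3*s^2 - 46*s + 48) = (s + 2)/(s - 1)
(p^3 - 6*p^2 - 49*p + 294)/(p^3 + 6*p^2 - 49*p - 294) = (p - 6)/(p + 6)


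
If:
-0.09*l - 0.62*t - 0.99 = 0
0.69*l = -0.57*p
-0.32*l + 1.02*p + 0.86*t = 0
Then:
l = -0.82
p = 0.99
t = -1.48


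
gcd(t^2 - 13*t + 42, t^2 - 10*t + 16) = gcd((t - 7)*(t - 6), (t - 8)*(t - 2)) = 1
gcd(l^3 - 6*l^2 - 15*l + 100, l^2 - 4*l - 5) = l - 5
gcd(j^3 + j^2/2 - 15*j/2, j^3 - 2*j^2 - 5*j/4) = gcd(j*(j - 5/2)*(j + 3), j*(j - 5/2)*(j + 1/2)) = j^2 - 5*j/2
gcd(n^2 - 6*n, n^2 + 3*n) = n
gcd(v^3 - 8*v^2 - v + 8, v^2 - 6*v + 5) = v - 1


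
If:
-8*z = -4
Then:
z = 1/2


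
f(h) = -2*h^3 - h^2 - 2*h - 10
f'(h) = -6*h^2 - 2*h - 2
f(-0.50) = -9.00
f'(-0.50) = -2.50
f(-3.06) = 44.06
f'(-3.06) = -52.06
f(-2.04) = 6.90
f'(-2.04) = -22.89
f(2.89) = -72.41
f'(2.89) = -57.89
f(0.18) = -10.40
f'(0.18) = -2.55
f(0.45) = -11.28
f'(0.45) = -4.12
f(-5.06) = 233.62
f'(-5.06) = -145.50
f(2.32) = -45.00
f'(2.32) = -38.93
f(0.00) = -10.00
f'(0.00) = -2.00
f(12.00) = -3634.00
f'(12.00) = -890.00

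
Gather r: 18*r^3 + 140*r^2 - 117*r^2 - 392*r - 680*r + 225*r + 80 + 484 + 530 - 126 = 18*r^3 + 23*r^2 - 847*r + 968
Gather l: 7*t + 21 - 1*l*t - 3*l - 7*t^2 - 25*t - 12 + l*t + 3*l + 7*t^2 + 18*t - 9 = 0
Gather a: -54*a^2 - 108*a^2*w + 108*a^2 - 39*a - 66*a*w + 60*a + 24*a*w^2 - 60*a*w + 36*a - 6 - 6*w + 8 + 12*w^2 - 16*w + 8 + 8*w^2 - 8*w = a^2*(54 - 108*w) + a*(24*w^2 - 126*w + 57) + 20*w^2 - 30*w + 10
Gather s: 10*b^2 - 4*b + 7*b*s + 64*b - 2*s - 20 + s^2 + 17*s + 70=10*b^2 + 60*b + s^2 + s*(7*b + 15) + 50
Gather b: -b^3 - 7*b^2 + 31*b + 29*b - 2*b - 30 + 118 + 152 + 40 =-b^3 - 7*b^2 + 58*b + 280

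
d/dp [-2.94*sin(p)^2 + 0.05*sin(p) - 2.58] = (0.05 - 5.88*sin(p))*cos(p)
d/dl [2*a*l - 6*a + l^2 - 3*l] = 2*a + 2*l - 3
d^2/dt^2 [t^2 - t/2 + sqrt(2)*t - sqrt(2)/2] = 2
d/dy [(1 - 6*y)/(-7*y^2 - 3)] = 2*(-21*y^2 + 7*y + 9)/(49*y^4 + 42*y^2 + 9)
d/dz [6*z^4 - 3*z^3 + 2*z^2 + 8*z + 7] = 24*z^3 - 9*z^2 + 4*z + 8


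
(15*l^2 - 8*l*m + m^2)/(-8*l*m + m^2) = (-15*l^2 + 8*l*m - m^2)/(m*(8*l - m))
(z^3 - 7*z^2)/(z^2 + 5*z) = z*(z - 7)/(z + 5)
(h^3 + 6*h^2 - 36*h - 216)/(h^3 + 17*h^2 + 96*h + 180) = (h - 6)/(h + 5)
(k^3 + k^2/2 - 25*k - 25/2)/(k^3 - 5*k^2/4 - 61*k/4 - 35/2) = 2*(2*k^2 + 11*k + 5)/(4*k^2 + 15*k + 14)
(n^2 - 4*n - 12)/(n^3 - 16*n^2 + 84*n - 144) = (n + 2)/(n^2 - 10*n + 24)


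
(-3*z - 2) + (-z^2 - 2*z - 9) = -z^2 - 5*z - 11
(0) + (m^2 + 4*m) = m^2 + 4*m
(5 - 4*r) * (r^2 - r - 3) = -4*r^3 + 9*r^2 + 7*r - 15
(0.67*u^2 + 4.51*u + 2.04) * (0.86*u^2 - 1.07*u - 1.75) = 0.5762*u^4 + 3.1617*u^3 - 4.2438*u^2 - 10.0753*u - 3.57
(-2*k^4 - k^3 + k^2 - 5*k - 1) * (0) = 0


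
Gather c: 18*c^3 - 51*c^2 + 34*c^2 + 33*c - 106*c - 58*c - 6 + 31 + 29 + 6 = 18*c^3 - 17*c^2 - 131*c + 60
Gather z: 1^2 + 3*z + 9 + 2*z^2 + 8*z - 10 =2*z^2 + 11*z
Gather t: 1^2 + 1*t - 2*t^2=-2*t^2 + t + 1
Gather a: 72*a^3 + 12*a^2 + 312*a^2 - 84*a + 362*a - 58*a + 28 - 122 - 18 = 72*a^3 + 324*a^2 + 220*a - 112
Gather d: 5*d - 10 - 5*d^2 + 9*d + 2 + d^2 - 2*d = -4*d^2 + 12*d - 8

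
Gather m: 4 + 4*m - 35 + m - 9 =5*m - 40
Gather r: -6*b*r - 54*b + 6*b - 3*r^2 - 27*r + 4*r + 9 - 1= -48*b - 3*r^2 + r*(-6*b - 23) + 8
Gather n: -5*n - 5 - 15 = -5*n - 20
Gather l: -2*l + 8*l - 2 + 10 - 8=6*l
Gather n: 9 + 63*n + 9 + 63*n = 126*n + 18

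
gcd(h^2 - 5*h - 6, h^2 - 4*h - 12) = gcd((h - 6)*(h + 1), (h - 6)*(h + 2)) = h - 6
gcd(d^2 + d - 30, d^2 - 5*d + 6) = 1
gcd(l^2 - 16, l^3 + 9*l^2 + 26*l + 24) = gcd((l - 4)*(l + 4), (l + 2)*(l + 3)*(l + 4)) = l + 4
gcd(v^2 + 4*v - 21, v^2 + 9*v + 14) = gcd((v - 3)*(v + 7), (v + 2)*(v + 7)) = v + 7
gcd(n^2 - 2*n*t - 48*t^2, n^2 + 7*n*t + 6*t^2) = n + 6*t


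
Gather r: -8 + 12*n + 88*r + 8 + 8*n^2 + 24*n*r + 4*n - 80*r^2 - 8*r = 8*n^2 + 16*n - 80*r^2 + r*(24*n + 80)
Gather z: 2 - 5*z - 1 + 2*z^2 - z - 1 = 2*z^2 - 6*z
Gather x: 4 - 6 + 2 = 0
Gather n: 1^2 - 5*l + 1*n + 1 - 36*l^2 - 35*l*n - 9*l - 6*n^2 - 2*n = -36*l^2 - 14*l - 6*n^2 + n*(-35*l - 1) + 2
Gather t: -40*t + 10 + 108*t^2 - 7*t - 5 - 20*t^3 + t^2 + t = -20*t^3 + 109*t^2 - 46*t + 5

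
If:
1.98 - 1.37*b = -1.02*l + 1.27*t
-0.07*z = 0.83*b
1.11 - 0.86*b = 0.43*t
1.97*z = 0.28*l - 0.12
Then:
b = -0.01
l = 1.28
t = 2.60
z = 0.12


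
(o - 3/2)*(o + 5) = o^2 + 7*o/2 - 15/2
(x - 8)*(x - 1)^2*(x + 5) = x^4 - 5*x^3 - 33*x^2 + 77*x - 40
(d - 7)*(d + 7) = d^2 - 49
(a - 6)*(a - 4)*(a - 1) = a^3 - 11*a^2 + 34*a - 24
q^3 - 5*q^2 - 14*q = q*(q - 7)*(q + 2)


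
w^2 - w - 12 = (w - 4)*(w + 3)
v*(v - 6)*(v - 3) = v^3 - 9*v^2 + 18*v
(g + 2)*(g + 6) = g^2 + 8*g + 12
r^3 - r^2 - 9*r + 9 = (r - 3)*(r - 1)*(r + 3)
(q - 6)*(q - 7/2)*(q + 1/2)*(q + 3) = q^4 - 6*q^3 - 43*q^2/4 + 237*q/4 + 63/2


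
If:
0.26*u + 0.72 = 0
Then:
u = -2.77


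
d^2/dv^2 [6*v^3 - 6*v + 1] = 36*v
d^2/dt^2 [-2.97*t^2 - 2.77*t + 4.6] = -5.94000000000000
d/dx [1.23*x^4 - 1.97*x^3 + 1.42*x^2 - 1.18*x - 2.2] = 4.92*x^3 - 5.91*x^2 + 2.84*x - 1.18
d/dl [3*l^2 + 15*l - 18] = 6*l + 15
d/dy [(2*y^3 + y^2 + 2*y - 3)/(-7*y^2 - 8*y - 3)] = 2*(-7*y^4 - 16*y^3 - 6*y^2 - 24*y - 15)/(49*y^4 + 112*y^3 + 106*y^2 + 48*y + 9)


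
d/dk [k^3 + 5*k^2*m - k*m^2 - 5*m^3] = 3*k^2 + 10*k*m - m^2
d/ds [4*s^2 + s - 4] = 8*s + 1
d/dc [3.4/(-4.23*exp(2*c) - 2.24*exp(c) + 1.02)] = (28.764*exp(c) + 7.616)*exp(c)/(4.23*exp(2*c) + 2.24*exp(c) - 1.02)^2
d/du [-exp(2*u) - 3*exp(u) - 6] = (-2*exp(u) - 3)*exp(u)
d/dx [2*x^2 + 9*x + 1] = 4*x + 9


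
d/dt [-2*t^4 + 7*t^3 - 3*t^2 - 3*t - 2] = -8*t^3 + 21*t^2 - 6*t - 3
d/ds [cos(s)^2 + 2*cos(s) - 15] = -2*(cos(s) + 1)*sin(s)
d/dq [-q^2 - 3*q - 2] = -2*q - 3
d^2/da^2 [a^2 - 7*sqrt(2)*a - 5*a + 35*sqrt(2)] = 2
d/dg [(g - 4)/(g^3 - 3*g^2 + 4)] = (g^3 - 3*g^2 - 3*g*(g - 4)*(g - 2) + 4)/(g^3 - 3*g^2 + 4)^2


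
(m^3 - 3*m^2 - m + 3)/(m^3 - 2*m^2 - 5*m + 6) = (m + 1)/(m + 2)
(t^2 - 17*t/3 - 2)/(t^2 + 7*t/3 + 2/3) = (t - 6)/(t + 2)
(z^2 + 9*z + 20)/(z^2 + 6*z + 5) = (z + 4)/(z + 1)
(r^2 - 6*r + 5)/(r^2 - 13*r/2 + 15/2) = 2*(r - 1)/(2*r - 3)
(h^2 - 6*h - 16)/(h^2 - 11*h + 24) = (h + 2)/(h - 3)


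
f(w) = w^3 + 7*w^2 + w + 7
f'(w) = 3*w^2 + 14*w + 1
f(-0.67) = 9.17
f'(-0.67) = -7.03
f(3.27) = 120.09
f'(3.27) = 78.86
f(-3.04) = 40.56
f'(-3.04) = -13.84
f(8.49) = 1132.01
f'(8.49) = 336.10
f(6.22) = 524.68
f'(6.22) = 204.15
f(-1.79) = 21.90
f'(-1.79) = -14.45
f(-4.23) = 52.33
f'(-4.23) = -4.54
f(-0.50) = 8.12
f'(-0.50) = -5.25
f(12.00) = 2755.00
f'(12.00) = 601.00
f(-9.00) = -164.00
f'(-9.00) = 118.00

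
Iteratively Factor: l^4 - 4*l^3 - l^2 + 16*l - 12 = (l - 3)*(l^3 - l^2 - 4*l + 4) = (l - 3)*(l - 2)*(l^2 + l - 2) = (l - 3)*(l - 2)*(l - 1)*(l + 2)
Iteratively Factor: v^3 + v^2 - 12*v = (v)*(v^2 + v - 12) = v*(v - 3)*(v + 4)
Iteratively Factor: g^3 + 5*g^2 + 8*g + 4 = (g + 1)*(g^2 + 4*g + 4) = (g + 1)*(g + 2)*(g + 2)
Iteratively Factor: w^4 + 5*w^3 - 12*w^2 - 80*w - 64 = (w + 4)*(w^3 + w^2 - 16*w - 16) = (w - 4)*(w + 4)*(w^2 + 5*w + 4) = (w - 4)*(w + 4)^2*(w + 1)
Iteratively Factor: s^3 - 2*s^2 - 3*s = (s + 1)*(s^2 - 3*s) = s*(s + 1)*(s - 3)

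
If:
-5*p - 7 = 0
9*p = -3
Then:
No Solution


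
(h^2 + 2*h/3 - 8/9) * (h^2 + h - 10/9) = h^4 + 5*h^3/3 - 4*h^2/3 - 44*h/27 + 80/81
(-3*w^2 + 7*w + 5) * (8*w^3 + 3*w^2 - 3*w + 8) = -24*w^5 + 47*w^4 + 70*w^3 - 30*w^2 + 41*w + 40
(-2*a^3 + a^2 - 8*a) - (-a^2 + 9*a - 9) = -2*a^3 + 2*a^2 - 17*a + 9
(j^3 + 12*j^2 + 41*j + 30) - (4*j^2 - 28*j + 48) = j^3 + 8*j^2 + 69*j - 18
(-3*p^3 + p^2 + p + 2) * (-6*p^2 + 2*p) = 18*p^5 - 12*p^4 - 4*p^3 - 10*p^2 + 4*p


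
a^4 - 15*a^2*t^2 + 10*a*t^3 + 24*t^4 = (a - 3*t)*(a - 2*t)*(a + t)*(a + 4*t)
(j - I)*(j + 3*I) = j^2 + 2*I*j + 3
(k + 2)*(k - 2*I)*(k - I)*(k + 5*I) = k^4 + 2*k^3 + 2*I*k^3 + 13*k^2 + 4*I*k^2 + 26*k - 10*I*k - 20*I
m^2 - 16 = (m - 4)*(m + 4)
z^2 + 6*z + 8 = (z + 2)*(z + 4)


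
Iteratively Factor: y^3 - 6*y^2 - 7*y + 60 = (y - 5)*(y^2 - y - 12) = (y - 5)*(y - 4)*(y + 3)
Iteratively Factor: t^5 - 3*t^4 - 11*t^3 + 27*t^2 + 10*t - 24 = (t + 1)*(t^4 - 4*t^3 - 7*t^2 + 34*t - 24) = (t - 4)*(t + 1)*(t^3 - 7*t + 6) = (t - 4)*(t + 1)*(t + 3)*(t^2 - 3*t + 2) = (t - 4)*(t - 1)*(t + 1)*(t + 3)*(t - 2)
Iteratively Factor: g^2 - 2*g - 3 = (g - 3)*(g + 1)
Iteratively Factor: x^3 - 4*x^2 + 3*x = (x - 3)*(x^2 - x) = x*(x - 3)*(x - 1)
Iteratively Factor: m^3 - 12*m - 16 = (m - 4)*(m^2 + 4*m + 4) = (m - 4)*(m + 2)*(m + 2)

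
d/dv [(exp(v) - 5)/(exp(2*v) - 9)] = (-2*(exp(v) - 5)*exp(v) + exp(2*v) - 9)*exp(v)/(exp(2*v) - 9)^2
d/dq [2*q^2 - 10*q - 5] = 4*q - 10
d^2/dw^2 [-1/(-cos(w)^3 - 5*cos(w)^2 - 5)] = ((1 - cos(4*w))*(3*cos(w) + 10)^2 + (3*cos(w) + 40*cos(2*w) + 9*cos(3*w))*(cos(w)^3 + 5*cos(w)^2 + 5))/(4*(cos(w)^3 + 5*cos(w)^2 + 5)^3)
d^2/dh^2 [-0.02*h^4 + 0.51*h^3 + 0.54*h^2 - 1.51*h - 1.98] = -0.24*h^2 + 3.06*h + 1.08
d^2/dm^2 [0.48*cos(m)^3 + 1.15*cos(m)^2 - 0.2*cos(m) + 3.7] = -0.16*cos(m) - 2.3*cos(2*m) - 1.08*cos(3*m)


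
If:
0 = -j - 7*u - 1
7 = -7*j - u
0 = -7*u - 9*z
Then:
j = -1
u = 0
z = 0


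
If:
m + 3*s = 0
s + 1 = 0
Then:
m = 3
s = -1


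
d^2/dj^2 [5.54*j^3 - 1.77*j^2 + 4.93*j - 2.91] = 33.24*j - 3.54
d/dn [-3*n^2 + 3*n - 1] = 3 - 6*n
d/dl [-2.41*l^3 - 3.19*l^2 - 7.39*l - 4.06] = -7.23*l^2 - 6.38*l - 7.39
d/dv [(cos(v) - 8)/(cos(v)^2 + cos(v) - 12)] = (cos(v)^2 - 16*cos(v) + 4)*sin(v)/(cos(v)^2 + cos(v) - 12)^2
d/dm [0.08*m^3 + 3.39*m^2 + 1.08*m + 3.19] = 0.24*m^2 + 6.78*m + 1.08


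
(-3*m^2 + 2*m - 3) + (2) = -3*m^2 + 2*m - 1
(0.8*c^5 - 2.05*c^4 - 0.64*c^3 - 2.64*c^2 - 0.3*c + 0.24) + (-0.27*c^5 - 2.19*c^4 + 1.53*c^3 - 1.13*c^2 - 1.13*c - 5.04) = 0.53*c^5 - 4.24*c^4 + 0.89*c^3 - 3.77*c^2 - 1.43*c - 4.8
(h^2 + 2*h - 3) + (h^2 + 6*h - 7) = 2*h^2 + 8*h - 10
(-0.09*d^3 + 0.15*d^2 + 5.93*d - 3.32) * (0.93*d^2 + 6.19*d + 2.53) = -0.0837*d^5 - 0.4176*d^4 + 6.2157*d^3 + 33.9986*d^2 - 5.5479*d - 8.3996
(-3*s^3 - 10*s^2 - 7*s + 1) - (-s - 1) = -3*s^3 - 10*s^2 - 6*s + 2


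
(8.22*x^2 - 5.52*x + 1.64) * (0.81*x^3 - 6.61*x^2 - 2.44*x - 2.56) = 6.6582*x^5 - 58.8054*x^4 + 17.7588*x^3 - 18.4148*x^2 + 10.1296*x - 4.1984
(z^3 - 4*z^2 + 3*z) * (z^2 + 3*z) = z^5 - z^4 - 9*z^3 + 9*z^2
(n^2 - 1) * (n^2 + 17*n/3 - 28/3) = n^4 + 17*n^3/3 - 31*n^2/3 - 17*n/3 + 28/3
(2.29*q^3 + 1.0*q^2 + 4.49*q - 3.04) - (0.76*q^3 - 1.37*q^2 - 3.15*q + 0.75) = 1.53*q^3 + 2.37*q^2 + 7.64*q - 3.79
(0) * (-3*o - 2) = 0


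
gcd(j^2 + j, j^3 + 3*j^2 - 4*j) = j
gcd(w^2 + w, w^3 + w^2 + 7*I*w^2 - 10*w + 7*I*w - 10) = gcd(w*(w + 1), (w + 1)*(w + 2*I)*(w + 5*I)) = w + 1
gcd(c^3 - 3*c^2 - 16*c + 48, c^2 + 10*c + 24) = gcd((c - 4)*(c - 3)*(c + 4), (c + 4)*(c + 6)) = c + 4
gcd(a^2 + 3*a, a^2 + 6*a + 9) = a + 3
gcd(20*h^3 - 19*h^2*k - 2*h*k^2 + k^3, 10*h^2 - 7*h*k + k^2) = 5*h - k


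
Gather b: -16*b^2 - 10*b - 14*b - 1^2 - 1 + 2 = -16*b^2 - 24*b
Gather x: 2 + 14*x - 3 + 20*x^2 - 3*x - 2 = 20*x^2 + 11*x - 3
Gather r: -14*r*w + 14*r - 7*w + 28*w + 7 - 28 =r*(14 - 14*w) + 21*w - 21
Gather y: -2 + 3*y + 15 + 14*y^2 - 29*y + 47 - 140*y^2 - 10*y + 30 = -126*y^2 - 36*y + 90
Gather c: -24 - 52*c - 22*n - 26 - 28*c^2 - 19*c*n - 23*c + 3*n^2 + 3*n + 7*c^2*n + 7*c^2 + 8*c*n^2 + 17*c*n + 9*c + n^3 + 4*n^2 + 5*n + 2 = c^2*(7*n - 21) + c*(8*n^2 - 2*n - 66) + n^3 + 7*n^2 - 14*n - 48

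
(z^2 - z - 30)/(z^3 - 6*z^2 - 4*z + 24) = (z + 5)/(z^2 - 4)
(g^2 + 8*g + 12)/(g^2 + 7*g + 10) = (g + 6)/(g + 5)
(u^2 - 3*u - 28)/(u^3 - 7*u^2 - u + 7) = (u + 4)/(u^2 - 1)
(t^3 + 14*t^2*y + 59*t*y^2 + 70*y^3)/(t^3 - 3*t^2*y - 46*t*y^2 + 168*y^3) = (t^2 + 7*t*y + 10*y^2)/(t^2 - 10*t*y + 24*y^2)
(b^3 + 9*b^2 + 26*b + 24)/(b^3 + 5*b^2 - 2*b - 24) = (b + 2)/(b - 2)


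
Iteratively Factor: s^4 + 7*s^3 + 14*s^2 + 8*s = (s)*(s^3 + 7*s^2 + 14*s + 8) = s*(s + 1)*(s^2 + 6*s + 8) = s*(s + 1)*(s + 4)*(s + 2)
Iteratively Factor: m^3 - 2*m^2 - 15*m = (m + 3)*(m^2 - 5*m) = (m - 5)*(m + 3)*(m)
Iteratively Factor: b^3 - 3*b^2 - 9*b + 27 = (b - 3)*(b^2 - 9) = (b - 3)*(b + 3)*(b - 3)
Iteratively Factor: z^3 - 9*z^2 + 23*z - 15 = (z - 5)*(z^2 - 4*z + 3) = (z - 5)*(z - 3)*(z - 1)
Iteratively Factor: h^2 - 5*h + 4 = (h - 4)*(h - 1)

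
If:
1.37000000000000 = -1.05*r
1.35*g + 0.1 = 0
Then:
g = -0.07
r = -1.30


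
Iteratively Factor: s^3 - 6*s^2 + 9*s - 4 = (s - 1)*(s^2 - 5*s + 4) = (s - 4)*(s - 1)*(s - 1)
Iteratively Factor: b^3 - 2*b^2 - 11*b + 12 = (b - 1)*(b^2 - b - 12) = (b - 1)*(b + 3)*(b - 4)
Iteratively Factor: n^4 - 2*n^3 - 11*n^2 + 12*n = (n + 3)*(n^3 - 5*n^2 + 4*n) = (n - 1)*(n + 3)*(n^2 - 4*n) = n*(n - 1)*(n + 3)*(n - 4)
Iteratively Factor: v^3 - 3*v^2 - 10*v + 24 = (v - 2)*(v^2 - v - 12) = (v - 4)*(v - 2)*(v + 3)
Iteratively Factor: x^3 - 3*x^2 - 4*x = (x)*(x^2 - 3*x - 4) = x*(x - 4)*(x + 1)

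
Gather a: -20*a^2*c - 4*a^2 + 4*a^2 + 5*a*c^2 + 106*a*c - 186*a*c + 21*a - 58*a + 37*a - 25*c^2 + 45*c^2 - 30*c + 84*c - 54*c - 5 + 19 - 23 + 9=-20*a^2*c + a*(5*c^2 - 80*c) + 20*c^2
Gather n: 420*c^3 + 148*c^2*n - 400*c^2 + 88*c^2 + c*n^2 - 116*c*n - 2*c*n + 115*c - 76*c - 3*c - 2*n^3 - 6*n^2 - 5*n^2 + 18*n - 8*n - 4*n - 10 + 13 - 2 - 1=420*c^3 - 312*c^2 + 36*c - 2*n^3 + n^2*(c - 11) + n*(148*c^2 - 118*c + 6)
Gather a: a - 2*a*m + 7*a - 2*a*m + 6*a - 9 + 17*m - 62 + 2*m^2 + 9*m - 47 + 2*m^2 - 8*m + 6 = a*(14 - 4*m) + 4*m^2 + 18*m - 112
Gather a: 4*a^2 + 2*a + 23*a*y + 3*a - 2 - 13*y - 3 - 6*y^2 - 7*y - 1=4*a^2 + a*(23*y + 5) - 6*y^2 - 20*y - 6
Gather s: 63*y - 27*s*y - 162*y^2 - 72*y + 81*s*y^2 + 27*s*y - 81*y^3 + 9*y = 81*s*y^2 - 81*y^3 - 162*y^2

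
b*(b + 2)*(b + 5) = b^3 + 7*b^2 + 10*b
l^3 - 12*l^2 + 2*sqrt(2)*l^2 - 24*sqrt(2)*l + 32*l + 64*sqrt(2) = (l - 8)*(l - 4)*(l + 2*sqrt(2))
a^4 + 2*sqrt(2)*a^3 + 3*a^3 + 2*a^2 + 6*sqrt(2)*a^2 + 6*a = a*(a + 3)*(a + sqrt(2))^2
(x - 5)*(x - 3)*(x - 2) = x^3 - 10*x^2 + 31*x - 30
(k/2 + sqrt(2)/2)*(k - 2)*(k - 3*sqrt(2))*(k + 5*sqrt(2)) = k^4/2 - k^3 + 3*sqrt(2)*k^3/2 - 13*k^2 - 3*sqrt(2)*k^2 - 15*sqrt(2)*k + 26*k + 30*sqrt(2)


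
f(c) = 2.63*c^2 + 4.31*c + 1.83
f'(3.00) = 20.09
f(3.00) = 38.43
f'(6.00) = 35.87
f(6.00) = 122.37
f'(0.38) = 6.31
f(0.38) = 3.85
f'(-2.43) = -8.47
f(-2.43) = 6.89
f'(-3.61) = -14.68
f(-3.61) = 20.55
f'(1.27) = 10.99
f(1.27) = 11.55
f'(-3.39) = -13.52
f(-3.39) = 17.44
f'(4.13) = 26.03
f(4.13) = 64.49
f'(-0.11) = 3.73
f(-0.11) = 1.39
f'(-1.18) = -1.90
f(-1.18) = 0.41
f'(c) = 5.26*c + 4.31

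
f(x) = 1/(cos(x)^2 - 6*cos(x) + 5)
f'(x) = (2*sin(x)*cos(x) - 6*sin(x))/(cos(x)^2 - 6*cos(x) + 5)^2 = 2*(cos(x) - 3)*sin(x)/(cos(x)^2 - 6*cos(x) + 5)^2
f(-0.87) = 0.65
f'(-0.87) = 1.50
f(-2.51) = 0.10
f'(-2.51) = 0.04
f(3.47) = 0.09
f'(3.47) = 0.02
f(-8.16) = 0.14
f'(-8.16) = 0.13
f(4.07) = 0.11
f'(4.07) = 0.07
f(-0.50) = 1.98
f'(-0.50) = 7.99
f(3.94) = 0.10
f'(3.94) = 0.06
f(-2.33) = 0.10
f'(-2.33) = 0.06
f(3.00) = 0.08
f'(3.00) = -0.00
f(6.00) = 6.21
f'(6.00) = 44.03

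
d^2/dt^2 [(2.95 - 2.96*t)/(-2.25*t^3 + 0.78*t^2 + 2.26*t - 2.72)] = (89.91*t^5 - 210.3813*t^4 + 116.540928*t^3 - 138.14658*t^2 + 114.802056*t - 6.26085599999999)/(11.390625*t^9 - 11.84625*t^8 - 30.21705*t^7 + 64.633248*t^6 + 1.70974799999999*t^5 - 89.97444*t^4 + 67.16492*t^3 + 24.36576*t^2 - 50.161152*t + 20.123648)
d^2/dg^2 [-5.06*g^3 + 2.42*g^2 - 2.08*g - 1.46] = 4.84 - 30.36*g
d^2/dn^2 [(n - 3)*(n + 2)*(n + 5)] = 6*n + 8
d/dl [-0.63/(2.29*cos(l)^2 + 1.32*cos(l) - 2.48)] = -(2.8854*cos(l) + 0.8316)*sin(l)/(2.29*cos(l)^2 + 1.32*cos(l) - 2.48)^2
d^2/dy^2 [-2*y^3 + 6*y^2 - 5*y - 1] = 12 - 12*y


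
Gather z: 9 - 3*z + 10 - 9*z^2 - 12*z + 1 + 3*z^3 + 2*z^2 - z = 3*z^3 - 7*z^2 - 16*z + 20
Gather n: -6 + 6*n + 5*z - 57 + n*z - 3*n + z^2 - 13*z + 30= n*(z + 3) + z^2 - 8*z - 33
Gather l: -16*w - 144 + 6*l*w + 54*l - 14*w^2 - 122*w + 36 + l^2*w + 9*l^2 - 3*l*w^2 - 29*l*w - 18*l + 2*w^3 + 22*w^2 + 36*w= l^2*(w + 9) + l*(-3*w^2 - 23*w + 36) + 2*w^3 + 8*w^2 - 102*w - 108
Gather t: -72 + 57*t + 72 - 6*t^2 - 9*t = -6*t^2 + 48*t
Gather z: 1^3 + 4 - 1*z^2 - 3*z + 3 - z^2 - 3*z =-2*z^2 - 6*z + 8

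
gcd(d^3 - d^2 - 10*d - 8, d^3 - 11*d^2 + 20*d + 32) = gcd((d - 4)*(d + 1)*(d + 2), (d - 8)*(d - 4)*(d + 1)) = d^2 - 3*d - 4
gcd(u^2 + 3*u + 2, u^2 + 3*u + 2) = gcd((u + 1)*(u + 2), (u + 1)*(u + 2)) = u^2 + 3*u + 2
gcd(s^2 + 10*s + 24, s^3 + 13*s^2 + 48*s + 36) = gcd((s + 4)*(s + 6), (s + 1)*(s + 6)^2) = s + 6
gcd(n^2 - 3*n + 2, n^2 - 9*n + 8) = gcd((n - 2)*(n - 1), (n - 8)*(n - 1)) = n - 1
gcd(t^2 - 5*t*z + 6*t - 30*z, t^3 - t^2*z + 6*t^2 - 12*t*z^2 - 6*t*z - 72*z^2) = t + 6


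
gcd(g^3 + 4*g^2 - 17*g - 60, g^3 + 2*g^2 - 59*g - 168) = g + 3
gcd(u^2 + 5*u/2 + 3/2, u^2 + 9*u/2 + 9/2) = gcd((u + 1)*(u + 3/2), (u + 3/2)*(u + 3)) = u + 3/2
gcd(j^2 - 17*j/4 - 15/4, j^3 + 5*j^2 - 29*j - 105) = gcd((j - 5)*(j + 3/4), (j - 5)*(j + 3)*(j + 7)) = j - 5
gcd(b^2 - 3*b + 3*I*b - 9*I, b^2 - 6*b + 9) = b - 3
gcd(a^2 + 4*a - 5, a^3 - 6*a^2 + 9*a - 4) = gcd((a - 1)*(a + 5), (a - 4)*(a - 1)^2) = a - 1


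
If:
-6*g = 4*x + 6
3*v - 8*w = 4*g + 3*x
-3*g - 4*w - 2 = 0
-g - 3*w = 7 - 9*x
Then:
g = -76/49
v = 155/294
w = 65/98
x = 81/98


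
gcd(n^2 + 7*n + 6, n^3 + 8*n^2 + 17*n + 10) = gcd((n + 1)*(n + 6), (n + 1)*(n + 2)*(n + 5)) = n + 1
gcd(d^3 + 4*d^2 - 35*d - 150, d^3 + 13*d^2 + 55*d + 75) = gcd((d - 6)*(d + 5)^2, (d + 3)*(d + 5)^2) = d^2 + 10*d + 25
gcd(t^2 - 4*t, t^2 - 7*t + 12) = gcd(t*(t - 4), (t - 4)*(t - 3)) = t - 4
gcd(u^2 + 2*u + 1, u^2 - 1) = u + 1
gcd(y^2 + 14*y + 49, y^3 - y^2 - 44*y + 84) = y + 7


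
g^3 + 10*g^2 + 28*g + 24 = (g + 2)^2*(g + 6)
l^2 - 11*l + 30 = (l - 6)*(l - 5)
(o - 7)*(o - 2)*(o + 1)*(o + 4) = o^4 - 4*o^3 - 27*o^2 + 34*o + 56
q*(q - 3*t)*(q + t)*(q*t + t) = q^4*t - 2*q^3*t^2 + q^3*t - 3*q^2*t^3 - 2*q^2*t^2 - 3*q*t^3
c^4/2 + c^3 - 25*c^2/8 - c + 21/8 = (c/2 + 1/2)*(c - 3/2)*(c - 1)*(c + 7/2)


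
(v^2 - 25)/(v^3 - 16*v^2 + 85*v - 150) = (v + 5)/(v^2 - 11*v + 30)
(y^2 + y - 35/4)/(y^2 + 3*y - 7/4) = (2*y - 5)/(2*y - 1)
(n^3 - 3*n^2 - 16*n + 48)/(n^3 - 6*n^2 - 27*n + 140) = (n^2 + n - 12)/(n^2 - 2*n - 35)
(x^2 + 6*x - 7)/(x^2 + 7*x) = (x - 1)/x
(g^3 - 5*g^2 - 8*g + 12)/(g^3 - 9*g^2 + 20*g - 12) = (g + 2)/(g - 2)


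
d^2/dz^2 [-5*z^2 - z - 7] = -10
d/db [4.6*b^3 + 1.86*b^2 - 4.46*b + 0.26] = 13.8*b^2 + 3.72*b - 4.46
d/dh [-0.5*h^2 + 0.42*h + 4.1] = 0.42 - 1.0*h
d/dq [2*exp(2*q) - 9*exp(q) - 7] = (4*exp(q) - 9)*exp(q)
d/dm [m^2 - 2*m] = 2*m - 2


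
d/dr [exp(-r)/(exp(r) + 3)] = (-2*exp(r) - 3)*exp(-r)/(exp(2*r) + 6*exp(r) + 9)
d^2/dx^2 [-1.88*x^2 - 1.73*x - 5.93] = -3.76000000000000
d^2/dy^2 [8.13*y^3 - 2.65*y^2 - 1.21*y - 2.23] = 48.78*y - 5.3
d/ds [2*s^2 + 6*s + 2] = 4*s + 6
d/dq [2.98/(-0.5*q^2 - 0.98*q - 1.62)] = (2.98*q + 2.9204)/(0.5*q^2 + 0.98*q + 1.62)^2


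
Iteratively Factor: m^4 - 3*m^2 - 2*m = (m + 1)*(m^3 - m^2 - 2*m) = m*(m + 1)*(m^2 - m - 2) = m*(m - 2)*(m + 1)*(m + 1)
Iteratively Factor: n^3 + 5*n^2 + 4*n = (n)*(n^2 + 5*n + 4) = n*(n + 4)*(n + 1)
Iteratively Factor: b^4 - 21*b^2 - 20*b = (b + 1)*(b^3 - b^2 - 20*b) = (b + 1)*(b + 4)*(b^2 - 5*b) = (b - 5)*(b + 1)*(b + 4)*(b)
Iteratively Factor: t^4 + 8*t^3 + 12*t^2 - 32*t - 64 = (t + 2)*(t^3 + 6*t^2 - 32) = (t - 2)*(t + 2)*(t^2 + 8*t + 16) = (t - 2)*(t + 2)*(t + 4)*(t + 4)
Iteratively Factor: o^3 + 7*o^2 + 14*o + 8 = (o + 1)*(o^2 + 6*o + 8) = (o + 1)*(o + 4)*(o + 2)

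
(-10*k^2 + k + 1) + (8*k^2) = -2*k^2 + k + 1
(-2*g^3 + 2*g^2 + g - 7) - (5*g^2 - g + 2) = -2*g^3 - 3*g^2 + 2*g - 9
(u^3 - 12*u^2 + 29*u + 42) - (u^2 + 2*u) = u^3 - 13*u^2 + 27*u + 42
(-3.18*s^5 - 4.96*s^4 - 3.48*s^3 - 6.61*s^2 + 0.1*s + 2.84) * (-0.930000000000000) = 2.9574*s^5 + 4.6128*s^4 + 3.2364*s^3 + 6.1473*s^2 - 0.093*s - 2.6412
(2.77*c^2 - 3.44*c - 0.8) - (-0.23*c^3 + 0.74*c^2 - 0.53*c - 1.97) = 0.23*c^3 + 2.03*c^2 - 2.91*c + 1.17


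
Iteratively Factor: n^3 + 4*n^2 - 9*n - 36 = (n - 3)*(n^2 + 7*n + 12) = (n - 3)*(n + 3)*(n + 4)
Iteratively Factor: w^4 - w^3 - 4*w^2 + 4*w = (w)*(w^3 - w^2 - 4*w + 4) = w*(w - 2)*(w^2 + w - 2) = w*(w - 2)*(w + 2)*(w - 1)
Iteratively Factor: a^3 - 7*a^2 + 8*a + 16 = (a - 4)*(a^2 - 3*a - 4) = (a - 4)^2*(a + 1)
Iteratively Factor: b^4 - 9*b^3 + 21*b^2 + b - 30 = (b - 5)*(b^3 - 4*b^2 + b + 6) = (b - 5)*(b - 3)*(b^2 - b - 2) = (b - 5)*(b - 3)*(b + 1)*(b - 2)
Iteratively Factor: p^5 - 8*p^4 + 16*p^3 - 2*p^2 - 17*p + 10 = (p - 2)*(p^4 - 6*p^3 + 4*p^2 + 6*p - 5) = (p - 2)*(p - 1)*(p^3 - 5*p^2 - p + 5) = (p - 2)*(p - 1)^2*(p^2 - 4*p - 5) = (p - 5)*(p - 2)*(p - 1)^2*(p + 1)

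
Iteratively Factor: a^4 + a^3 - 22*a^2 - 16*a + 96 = (a + 4)*(a^3 - 3*a^2 - 10*a + 24) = (a - 4)*(a + 4)*(a^2 + a - 6) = (a - 4)*(a + 3)*(a + 4)*(a - 2)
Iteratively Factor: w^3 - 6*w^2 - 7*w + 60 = (w + 3)*(w^2 - 9*w + 20) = (w - 5)*(w + 3)*(w - 4)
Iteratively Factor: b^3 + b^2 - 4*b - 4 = (b + 2)*(b^2 - b - 2) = (b + 1)*(b + 2)*(b - 2)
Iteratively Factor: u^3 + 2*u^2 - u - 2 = (u + 1)*(u^2 + u - 2) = (u + 1)*(u + 2)*(u - 1)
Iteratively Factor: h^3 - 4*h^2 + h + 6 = (h + 1)*(h^2 - 5*h + 6) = (h - 2)*(h + 1)*(h - 3)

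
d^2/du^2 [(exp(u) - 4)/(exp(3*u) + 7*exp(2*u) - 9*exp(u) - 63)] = (4*exp(6*u) - 15*exp(5*u) - 223*exp(4*u) + 170*exp(3*u) + 1134*exp(2*u) - 7947*exp(u) + 6237)*exp(u)/(exp(9*u) + 21*exp(8*u) + 120*exp(7*u) - 224*exp(6*u) - 3726*exp(5*u) - 4158*exp(4*u) + 34992*exp(3*u) + 68040*exp(2*u) - 107163*exp(u) - 250047)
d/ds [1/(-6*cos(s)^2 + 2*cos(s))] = (sin(s)/cos(s)^2 - 6*tan(s))/(2*(3*cos(s) - 1)^2)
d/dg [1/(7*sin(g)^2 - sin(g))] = (-14/tan(g) + cos(g)/sin(g)^2)/(7*sin(g) - 1)^2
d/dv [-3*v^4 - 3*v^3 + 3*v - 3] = -12*v^3 - 9*v^2 + 3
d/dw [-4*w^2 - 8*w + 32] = -8*w - 8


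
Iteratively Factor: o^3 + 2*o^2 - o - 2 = (o + 1)*(o^2 + o - 2) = (o + 1)*(o + 2)*(o - 1)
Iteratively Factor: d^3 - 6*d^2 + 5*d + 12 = (d + 1)*(d^2 - 7*d + 12) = (d - 4)*(d + 1)*(d - 3)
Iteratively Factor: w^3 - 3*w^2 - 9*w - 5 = (w - 5)*(w^2 + 2*w + 1) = (w - 5)*(w + 1)*(w + 1)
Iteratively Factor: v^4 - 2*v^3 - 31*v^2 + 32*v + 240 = (v - 5)*(v^3 + 3*v^2 - 16*v - 48) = (v - 5)*(v + 3)*(v^2 - 16) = (v - 5)*(v - 4)*(v + 3)*(v + 4)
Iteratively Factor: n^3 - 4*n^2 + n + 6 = (n + 1)*(n^2 - 5*n + 6) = (n - 3)*(n + 1)*(n - 2)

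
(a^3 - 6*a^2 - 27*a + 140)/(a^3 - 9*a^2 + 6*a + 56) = (a + 5)/(a + 2)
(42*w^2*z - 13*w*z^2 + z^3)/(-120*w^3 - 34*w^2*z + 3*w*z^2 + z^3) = z*(-7*w + z)/(20*w^2 + 9*w*z + z^2)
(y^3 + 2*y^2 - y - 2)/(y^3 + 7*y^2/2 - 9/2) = 2*(y^2 + 3*y + 2)/(2*y^2 + 9*y + 9)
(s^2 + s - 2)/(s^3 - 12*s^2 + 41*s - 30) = (s + 2)/(s^2 - 11*s + 30)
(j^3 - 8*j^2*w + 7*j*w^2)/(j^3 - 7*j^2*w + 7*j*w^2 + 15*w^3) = j*(j^2 - 8*j*w + 7*w^2)/(j^3 - 7*j^2*w + 7*j*w^2 + 15*w^3)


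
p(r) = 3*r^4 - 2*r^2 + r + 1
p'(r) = 12*r^3 - 4*r + 1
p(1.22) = 5.89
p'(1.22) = 17.91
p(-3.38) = 366.32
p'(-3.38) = -448.85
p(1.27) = 6.85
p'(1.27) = 20.50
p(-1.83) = 26.12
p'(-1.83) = -65.22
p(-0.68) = 0.04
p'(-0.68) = -0.05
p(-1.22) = 3.45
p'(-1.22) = -15.91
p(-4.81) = 1555.76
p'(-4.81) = -1315.18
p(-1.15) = 2.45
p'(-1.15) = -12.65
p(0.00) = 1.00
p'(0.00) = 1.00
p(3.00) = 229.00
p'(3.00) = 313.00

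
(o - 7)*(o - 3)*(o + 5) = o^3 - 5*o^2 - 29*o + 105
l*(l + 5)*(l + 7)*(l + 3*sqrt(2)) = l^4 + 3*sqrt(2)*l^3 + 12*l^3 + 35*l^2 + 36*sqrt(2)*l^2 + 105*sqrt(2)*l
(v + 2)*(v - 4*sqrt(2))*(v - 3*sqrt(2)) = v^3 - 7*sqrt(2)*v^2 + 2*v^2 - 14*sqrt(2)*v + 24*v + 48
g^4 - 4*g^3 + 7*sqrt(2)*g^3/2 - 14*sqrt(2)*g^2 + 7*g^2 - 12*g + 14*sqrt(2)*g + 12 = (g - 2)^2*(g + sqrt(2)/2)*(g + 3*sqrt(2))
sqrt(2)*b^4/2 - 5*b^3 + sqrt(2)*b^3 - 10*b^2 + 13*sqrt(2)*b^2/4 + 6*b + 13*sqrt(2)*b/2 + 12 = (b + 2)*(b - 4*sqrt(2))*(b - 3*sqrt(2)/2)*(sqrt(2)*b/2 + 1/2)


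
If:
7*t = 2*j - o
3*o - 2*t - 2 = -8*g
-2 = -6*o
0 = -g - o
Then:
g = -1/3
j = -25/4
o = 1/3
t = -11/6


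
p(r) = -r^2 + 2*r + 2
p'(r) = 2 - 2*r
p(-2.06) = -6.36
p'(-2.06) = 6.12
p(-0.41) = 1.01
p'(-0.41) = 2.82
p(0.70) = 2.91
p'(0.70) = 0.60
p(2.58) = 0.50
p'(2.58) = -3.16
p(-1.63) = -3.92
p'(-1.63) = 5.26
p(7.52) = -39.51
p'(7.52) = -13.04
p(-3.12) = -13.97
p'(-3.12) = 8.24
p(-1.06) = -1.24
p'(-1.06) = 4.12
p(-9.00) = -97.00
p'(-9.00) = 20.00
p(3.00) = -1.00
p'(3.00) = -4.00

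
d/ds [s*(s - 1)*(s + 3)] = 3*s^2 + 4*s - 3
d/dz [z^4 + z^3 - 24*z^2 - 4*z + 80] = 4*z^3 + 3*z^2 - 48*z - 4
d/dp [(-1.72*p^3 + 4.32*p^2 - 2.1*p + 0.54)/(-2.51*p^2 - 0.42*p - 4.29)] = (4.3172*p^4 + 1.4448*p^3 + 15.051*p^2 - 34.3548*p + 9.2358)/(6.3001*p^4 + 2.1084*p^3 + 21.7122*p^2 + 3.6036*p + 18.4041)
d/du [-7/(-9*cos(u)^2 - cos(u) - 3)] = 7*(18*cos(u) + 1)*sin(u)/(9*cos(u)^2 + cos(u) + 3)^2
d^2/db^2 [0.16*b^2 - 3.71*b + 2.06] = 0.320000000000000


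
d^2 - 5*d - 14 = (d - 7)*(d + 2)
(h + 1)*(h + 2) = h^2 + 3*h + 2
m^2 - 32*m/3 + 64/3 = (m - 8)*(m - 8/3)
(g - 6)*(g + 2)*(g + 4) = g^3 - 28*g - 48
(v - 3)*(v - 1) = v^2 - 4*v + 3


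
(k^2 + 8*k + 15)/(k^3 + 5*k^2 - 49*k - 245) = (k + 3)/(k^2 - 49)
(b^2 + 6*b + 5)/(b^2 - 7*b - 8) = (b + 5)/(b - 8)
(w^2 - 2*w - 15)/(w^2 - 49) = (w^2 - 2*w - 15)/(w^2 - 49)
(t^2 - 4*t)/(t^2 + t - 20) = t/(t + 5)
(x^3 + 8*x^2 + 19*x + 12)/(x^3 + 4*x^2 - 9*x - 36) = (x + 1)/(x - 3)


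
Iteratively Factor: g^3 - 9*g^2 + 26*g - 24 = (g - 4)*(g^2 - 5*g + 6) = (g - 4)*(g - 3)*(g - 2)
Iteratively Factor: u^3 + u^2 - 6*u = (u)*(u^2 + u - 6) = u*(u - 2)*(u + 3)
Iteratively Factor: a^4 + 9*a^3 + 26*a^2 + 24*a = (a + 3)*(a^3 + 6*a^2 + 8*a) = a*(a + 3)*(a^2 + 6*a + 8) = a*(a + 2)*(a + 3)*(a + 4)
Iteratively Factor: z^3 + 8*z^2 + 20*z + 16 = (z + 2)*(z^2 + 6*z + 8) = (z + 2)^2*(z + 4)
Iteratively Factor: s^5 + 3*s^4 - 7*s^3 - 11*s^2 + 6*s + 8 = (s - 2)*(s^4 + 5*s^3 + 3*s^2 - 5*s - 4) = (s - 2)*(s + 4)*(s^3 + s^2 - s - 1) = (s - 2)*(s - 1)*(s + 4)*(s^2 + 2*s + 1) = (s - 2)*(s - 1)*(s + 1)*(s + 4)*(s + 1)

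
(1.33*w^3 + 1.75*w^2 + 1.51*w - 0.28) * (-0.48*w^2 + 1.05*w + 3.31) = -0.6384*w^5 + 0.5565*w^4 + 5.515*w^3 + 7.5124*w^2 + 4.7041*w - 0.9268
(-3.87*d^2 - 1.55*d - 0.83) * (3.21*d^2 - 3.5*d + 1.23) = -12.4227*d^4 + 8.5695*d^3 - 1.9994*d^2 + 0.9985*d - 1.0209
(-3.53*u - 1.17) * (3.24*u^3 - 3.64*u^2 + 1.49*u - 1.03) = -11.4372*u^4 + 9.0584*u^3 - 1.0009*u^2 + 1.8926*u + 1.2051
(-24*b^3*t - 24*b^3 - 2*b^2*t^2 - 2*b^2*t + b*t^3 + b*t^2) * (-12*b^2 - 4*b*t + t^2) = 288*b^5*t + 288*b^5 + 120*b^4*t^2 + 120*b^4*t - 28*b^3*t^3 - 28*b^3*t^2 - 6*b^2*t^4 - 6*b^2*t^3 + b*t^5 + b*t^4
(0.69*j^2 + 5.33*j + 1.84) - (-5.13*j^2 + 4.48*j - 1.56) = 5.82*j^2 + 0.85*j + 3.4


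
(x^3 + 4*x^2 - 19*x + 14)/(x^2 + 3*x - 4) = (x^2 + 5*x - 14)/(x + 4)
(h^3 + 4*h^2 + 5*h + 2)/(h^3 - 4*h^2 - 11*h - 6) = (h + 2)/(h - 6)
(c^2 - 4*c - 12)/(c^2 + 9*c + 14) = (c - 6)/(c + 7)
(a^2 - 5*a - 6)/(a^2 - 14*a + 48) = (a + 1)/(a - 8)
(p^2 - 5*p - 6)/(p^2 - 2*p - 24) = (p + 1)/(p + 4)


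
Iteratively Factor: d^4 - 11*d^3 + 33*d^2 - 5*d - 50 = (d - 2)*(d^3 - 9*d^2 + 15*d + 25) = (d - 2)*(d + 1)*(d^2 - 10*d + 25) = (d - 5)*(d - 2)*(d + 1)*(d - 5)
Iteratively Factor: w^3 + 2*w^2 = (w)*(w^2 + 2*w) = w*(w + 2)*(w)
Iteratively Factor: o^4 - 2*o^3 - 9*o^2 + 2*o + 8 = (o + 1)*(o^3 - 3*o^2 - 6*o + 8) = (o + 1)*(o + 2)*(o^2 - 5*o + 4) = (o - 4)*(o + 1)*(o + 2)*(o - 1)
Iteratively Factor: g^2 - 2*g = (g - 2)*(g)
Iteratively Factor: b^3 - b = (b)*(b^2 - 1) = b*(b + 1)*(b - 1)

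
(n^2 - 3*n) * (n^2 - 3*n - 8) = n^4 - 6*n^3 + n^2 + 24*n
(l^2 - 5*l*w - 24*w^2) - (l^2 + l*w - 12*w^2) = -6*l*w - 12*w^2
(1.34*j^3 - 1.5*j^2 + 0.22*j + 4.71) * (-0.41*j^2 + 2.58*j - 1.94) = -0.5494*j^5 + 4.0722*j^4 - 6.5598*j^3 + 1.5465*j^2 + 11.725*j - 9.1374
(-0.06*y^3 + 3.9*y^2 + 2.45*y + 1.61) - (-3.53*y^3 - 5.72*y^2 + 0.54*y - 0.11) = 3.47*y^3 + 9.62*y^2 + 1.91*y + 1.72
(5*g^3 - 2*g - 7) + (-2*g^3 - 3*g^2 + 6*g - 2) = 3*g^3 - 3*g^2 + 4*g - 9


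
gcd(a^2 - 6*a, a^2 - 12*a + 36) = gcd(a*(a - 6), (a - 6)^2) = a - 6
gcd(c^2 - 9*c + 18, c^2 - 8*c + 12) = c - 6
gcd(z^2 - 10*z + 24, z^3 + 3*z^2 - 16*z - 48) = z - 4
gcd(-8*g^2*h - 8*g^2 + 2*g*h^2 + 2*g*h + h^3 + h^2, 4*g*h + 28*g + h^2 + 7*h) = 4*g + h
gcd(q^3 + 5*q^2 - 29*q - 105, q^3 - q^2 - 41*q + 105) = q^2 + 2*q - 35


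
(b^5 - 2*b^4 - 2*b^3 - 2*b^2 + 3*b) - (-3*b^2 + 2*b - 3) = b^5 - 2*b^4 - 2*b^3 + b^2 + b + 3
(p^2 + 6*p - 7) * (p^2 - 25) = p^4 + 6*p^3 - 32*p^2 - 150*p + 175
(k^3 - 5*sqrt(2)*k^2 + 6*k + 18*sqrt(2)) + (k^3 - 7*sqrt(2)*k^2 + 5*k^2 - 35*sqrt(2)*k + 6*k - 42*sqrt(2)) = 2*k^3 - 12*sqrt(2)*k^2 + 5*k^2 - 35*sqrt(2)*k + 12*k - 24*sqrt(2)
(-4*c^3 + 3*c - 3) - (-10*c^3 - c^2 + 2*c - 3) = 6*c^3 + c^2 + c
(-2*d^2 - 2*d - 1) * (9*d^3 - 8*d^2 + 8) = -18*d^5 - 2*d^4 + 7*d^3 - 8*d^2 - 16*d - 8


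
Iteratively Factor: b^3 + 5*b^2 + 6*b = (b)*(b^2 + 5*b + 6) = b*(b + 3)*(b + 2)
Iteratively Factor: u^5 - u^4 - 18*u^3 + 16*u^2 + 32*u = (u - 4)*(u^4 + 3*u^3 - 6*u^2 - 8*u) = (u - 4)*(u + 1)*(u^3 + 2*u^2 - 8*u) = u*(u - 4)*(u + 1)*(u^2 + 2*u - 8) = u*(u - 4)*(u + 1)*(u + 4)*(u - 2)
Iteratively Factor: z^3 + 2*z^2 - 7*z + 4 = (z - 1)*(z^2 + 3*z - 4) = (z - 1)*(z + 4)*(z - 1)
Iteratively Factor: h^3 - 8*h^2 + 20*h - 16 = (h - 2)*(h^2 - 6*h + 8) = (h - 4)*(h - 2)*(h - 2)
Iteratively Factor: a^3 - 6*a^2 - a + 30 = (a - 5)*(a^2 - a - 6) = (a - 5)*(a + 2)*(a - 3)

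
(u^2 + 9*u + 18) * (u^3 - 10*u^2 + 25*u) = u^5 - u^4 - 47*u^3 + 45*u^2 + 450*u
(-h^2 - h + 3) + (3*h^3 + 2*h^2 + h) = 3*h^3 + h^2 + 3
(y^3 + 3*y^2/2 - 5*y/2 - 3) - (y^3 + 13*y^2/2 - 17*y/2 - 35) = -5*y^2 + 6*y + 32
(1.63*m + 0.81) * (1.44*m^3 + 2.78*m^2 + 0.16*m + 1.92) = 2.3472*m^4 + 5.6978*m^3 + 2.5126*m^2 + 3.2592*m + 1.5552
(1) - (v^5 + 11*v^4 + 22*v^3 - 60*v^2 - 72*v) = -v^5 - 11*v^4 - 22*v^3 + 60*v^2 + 72*v + 1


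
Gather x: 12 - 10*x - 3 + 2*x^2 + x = 2*x^2 - 9*x + 9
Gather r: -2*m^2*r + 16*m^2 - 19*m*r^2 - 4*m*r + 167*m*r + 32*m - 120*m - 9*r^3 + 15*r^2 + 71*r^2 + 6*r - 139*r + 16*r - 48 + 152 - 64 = 16*m^2 - 88*m - 9*r^3 + r^2*(86 - 19*m) + r*(-2*m^2 + 163*m - 117) + 40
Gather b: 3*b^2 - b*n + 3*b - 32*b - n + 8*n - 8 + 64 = 3*b^2 + b*(-n - 29) + 7*n + 56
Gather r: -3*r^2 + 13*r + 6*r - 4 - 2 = -3*r^2 + 19*r - 6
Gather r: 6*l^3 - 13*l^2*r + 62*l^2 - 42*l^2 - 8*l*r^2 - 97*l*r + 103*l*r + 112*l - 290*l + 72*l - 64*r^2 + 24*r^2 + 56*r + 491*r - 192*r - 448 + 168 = 6*l^3 + 20*l^2 - 106*l + r^2*(-8*l - 40) + r*(-13*l^2 + 6*l + 355) - 280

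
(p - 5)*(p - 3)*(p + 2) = p^3 - 6*p^2 - p + 30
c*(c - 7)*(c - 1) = c^3 - 8*c^2 + 7*c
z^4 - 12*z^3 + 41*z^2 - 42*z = z*(z - 7)*(z - 3)*(z - 2)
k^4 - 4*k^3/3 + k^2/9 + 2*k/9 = k*(k - 1)*(k - 2/3)*(k + 1/3)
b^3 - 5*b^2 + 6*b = b*(b - 3)*(b - 2)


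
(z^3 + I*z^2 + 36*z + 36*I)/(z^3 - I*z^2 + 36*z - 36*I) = (z + I)/(z - I)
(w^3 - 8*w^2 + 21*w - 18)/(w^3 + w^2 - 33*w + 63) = (w - 2)/(w + 7)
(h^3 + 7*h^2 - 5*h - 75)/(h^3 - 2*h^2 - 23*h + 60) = (h + 5)/(h - 4)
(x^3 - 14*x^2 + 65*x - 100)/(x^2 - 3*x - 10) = (x^2 - 9*x + 20)/(x + 2)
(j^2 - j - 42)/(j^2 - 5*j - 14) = (j + 6)/(j + 2)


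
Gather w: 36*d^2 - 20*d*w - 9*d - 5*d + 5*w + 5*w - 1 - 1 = 36*d^2 - 14*d + w*(10 - 20*d) - 2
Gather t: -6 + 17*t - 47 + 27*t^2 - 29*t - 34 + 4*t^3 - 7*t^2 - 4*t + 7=4*t^3 + 20*t^2 - 16*t - 80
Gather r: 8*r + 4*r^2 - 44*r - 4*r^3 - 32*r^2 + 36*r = -4*r^3 - 28*r^2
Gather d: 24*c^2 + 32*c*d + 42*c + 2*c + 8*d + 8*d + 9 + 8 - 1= 24*c^2 + 44*c + d*(32*c + 16) + 16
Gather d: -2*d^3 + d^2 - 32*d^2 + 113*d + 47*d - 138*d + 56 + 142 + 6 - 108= -2*d^3 - 31*d^2 + 22*d + 96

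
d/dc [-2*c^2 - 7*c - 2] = -4*c - 7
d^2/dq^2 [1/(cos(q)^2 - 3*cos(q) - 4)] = (4*sin(q)^4 - 27*sin(q)^2 - 3*cos(q)/4 - 9*cos(3*q)/4 - 3)/(sin(q)^2 + 3*cos(q) + 3)^3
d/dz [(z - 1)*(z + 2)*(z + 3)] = 3*z^2 + 8*z + 1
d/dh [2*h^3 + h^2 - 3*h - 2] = 6*h^2 + 2*h - 3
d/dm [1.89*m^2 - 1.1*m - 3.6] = 3.78*m - 1.1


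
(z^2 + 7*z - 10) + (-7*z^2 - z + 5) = -6*z^2 + 6*z - 5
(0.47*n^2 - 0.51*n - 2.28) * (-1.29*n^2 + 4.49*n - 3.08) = -0.6063*n^4 + 2.7682*n^3 - 0.7963*n^2 - 8.6664*n + 7.0224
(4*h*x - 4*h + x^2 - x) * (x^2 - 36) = 4*h*x^3 - 4*h*x^2 - 144*h*x + 144*h + x^4 - x^3 - 36*x^2 + 36*x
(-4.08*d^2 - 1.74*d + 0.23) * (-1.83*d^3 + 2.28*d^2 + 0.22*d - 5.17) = 7.4664*d^5 - 6.1182*d^4 - 5.2857*d^3 + 21.2352*d^2 + 9.0464*d - 1.1891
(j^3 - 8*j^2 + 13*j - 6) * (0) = 0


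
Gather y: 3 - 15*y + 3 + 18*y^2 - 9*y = 18*y^2 - 24*y + 6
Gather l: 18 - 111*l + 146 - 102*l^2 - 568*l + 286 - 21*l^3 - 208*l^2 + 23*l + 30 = -21*l^3 - 310*l^2 - 656*l + 480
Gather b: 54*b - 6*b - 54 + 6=48*b - 48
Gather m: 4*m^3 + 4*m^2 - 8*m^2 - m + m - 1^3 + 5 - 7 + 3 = 4*m^3 - 4*m^2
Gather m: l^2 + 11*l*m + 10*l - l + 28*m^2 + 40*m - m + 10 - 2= l^2 + 9*l + 28*m^2 + m*(11*l + 39) + 8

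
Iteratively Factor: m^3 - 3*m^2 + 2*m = (m)*(m^2 - 3*m + 2) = m*(m - 1)*(m - 2)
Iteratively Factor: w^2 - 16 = (w + 4)*(w - 4)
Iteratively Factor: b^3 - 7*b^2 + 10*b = (b)*(b^2 - 7*b + 10) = b*(b - 5)*(b - 2)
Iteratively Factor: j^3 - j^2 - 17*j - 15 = (j + 3)*(j^2 - 4*j - 5) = (j + 1)*(j + 3)*(j - 5)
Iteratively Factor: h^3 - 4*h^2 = (h)*(h^2 - 4*h) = h*(h - 4)*(h)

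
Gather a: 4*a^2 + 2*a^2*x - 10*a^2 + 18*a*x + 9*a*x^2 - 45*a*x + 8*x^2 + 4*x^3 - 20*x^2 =a^2*(2*x - 6) + a*(9*x^2 - 27*x) + 4*x^3 - 12*x^2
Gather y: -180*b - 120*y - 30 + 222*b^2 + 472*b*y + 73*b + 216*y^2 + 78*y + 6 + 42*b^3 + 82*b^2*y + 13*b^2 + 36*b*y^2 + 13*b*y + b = 42*b^3 + 235*b^2 - 106*b + y^2*(36*b + 216) + y*(82*b^2 + 485*b - 42) - 24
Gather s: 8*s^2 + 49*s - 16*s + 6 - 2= 8*s^2 + 33*s + 4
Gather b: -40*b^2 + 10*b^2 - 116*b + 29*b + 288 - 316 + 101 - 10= -30*b^2 - 87*b + 63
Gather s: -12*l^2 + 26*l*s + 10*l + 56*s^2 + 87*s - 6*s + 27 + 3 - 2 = -12*l^2 + 10*l + 56*s^2 + s*(26*l + 81) + 28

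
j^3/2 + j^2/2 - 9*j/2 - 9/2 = (j/2 + 1/2)*(j - 3)*(j + 3)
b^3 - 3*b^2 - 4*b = b*(b - 4)*(b + 1)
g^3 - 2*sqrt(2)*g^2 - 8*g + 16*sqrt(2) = (g - 2*sqrt(2))^2*(g + 2*sqrt(2))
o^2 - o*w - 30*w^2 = (o - 6*w)*(o + 5*w)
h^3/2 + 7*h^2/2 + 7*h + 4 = (h/2 + 1)*(h + 1)*(h + 4)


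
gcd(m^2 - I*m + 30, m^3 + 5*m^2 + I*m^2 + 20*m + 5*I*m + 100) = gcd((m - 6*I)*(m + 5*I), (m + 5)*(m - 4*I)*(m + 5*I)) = m + 5*I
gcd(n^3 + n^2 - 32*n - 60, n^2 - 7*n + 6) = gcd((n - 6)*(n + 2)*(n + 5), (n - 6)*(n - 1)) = n - 6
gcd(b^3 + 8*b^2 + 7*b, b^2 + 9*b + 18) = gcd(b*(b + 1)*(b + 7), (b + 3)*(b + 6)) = 1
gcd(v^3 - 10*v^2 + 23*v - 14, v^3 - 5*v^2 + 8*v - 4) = v^2 - 3*v + 2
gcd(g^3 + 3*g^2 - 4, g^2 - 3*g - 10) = g + 2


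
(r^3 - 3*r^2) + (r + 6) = r^3 - 3*r^2 + r + 6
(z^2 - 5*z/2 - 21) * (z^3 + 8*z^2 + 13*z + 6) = z^5 + 11*z^4/2 - 28*z^3 - 389*z^2/2 - 288*z - 126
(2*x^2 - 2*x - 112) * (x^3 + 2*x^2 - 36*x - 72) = 2*x^5 + 2*x^4 - 188*x^3 - 296*x^2 + 4176*x + 8064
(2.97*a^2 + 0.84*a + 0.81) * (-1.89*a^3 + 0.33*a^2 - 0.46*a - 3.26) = -5.6133*a^5 - 0.6075*a^4 - 2.6199*a^3 - 9.8013*a^2 - 3.111*a - 2.6406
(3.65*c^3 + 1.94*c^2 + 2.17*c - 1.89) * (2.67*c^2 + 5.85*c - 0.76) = 9.7455*c^5 + 26.5323*c^4 + 14.3689*c^3 + 6.1738*c^2 - 12.7057*c + 1.4364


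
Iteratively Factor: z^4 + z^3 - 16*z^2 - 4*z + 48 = (z - 2)*(z^3 + 3*z^2 - 10*z - 24) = (z - 2)*(z + 4)*(z^2 - z - 6) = (z - 2)*(z + 2)*(z + 4)*(z - 3)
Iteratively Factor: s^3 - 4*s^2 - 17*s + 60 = (s - 3)*(s^2 - s - 20) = (s - 5)*(s - 3)*(s + 4)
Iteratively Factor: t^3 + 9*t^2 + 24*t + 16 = (t + 1)*(t^2 + 8*t + 16) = (t + 1)*(t + 4)*(t + 4)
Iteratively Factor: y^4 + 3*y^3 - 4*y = (y - 1)*(y^3 + 4*y^2 + 4*y) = (y - 1)*(y + 2)*(y^2 + 2*y) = (y - 1)*(y + 2)^2*(y)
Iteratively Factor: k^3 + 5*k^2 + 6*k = (k + 3)*(k^2 + 2*k) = (k + 2)*(k + 3)*(k)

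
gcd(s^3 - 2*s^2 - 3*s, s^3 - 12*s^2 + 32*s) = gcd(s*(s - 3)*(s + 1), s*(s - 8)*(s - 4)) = s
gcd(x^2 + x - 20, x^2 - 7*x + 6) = 1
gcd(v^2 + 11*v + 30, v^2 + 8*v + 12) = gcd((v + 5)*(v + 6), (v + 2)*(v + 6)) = v + 6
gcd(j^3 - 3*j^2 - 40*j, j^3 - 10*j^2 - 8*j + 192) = j - 8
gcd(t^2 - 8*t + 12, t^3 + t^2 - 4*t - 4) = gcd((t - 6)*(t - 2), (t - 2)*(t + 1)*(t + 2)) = t - 2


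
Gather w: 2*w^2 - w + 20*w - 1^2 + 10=2*w^2 + 19*w + 9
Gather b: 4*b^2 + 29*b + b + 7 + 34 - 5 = 4*b^2 + 30*b + 36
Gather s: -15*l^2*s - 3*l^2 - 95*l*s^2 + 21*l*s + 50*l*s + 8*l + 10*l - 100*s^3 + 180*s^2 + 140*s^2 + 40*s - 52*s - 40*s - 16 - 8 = -3*l^2 + 18*l - 100*s^3 + s^2*(320 - 95*l) + s*(-15*l^2 + 71*l - 52) - 24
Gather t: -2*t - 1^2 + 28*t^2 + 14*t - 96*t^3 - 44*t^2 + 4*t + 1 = -96*t^3 - 16*t^2 + 16*t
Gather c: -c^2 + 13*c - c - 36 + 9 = -c^2 + 12*c - 27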